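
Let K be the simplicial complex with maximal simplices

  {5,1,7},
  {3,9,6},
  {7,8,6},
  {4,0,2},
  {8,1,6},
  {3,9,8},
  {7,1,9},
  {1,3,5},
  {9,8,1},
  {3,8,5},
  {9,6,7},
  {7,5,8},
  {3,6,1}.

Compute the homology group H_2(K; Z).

Take the total order 0 < 1 < 2 < 3 < 4 < 5 < 6 < 7 < 8 < 9 on the vertex set. Then K (dimension 2) consists of the simplices:

  0-simplices (10): [0], [1], [2], [3], [4], [5], [6], [7], [8], [9]
  1-simplices (21): [0,2], [0,4], [1,3], [1,5], [1,6], [1,7], [1,8], [1,9], [2,4], [3,5], [3,6], [3,8], [3,9], [5,7], [5,8], [6,7], [6,8], [6,9], [7,8], [7,9], [8,9]
  2-simplices (13): [0,2,4], [1,3,5], [1,3,6], [1,5,7], [1,6,8], [1,7,9], [1,8,9], [3,5,8], [3,6,9], [3,8,9], [5,7,8], [6,7,8], [6,7,9]

Hence C_0 ≅ Z^10, C_1 ≅ Z^21, C_2 ≅ Z^13.

The boundary map ∂_1: C_1 → C_0 is given by ∂[p,q] = [q] − [p]. For instance
  ∂[3,6] = [6] − [3].
As a 10×21 matrix over Z this has rank 8, with invariant factors (1,1,1,1,1,1,1,1).

The boundary map ∂_2: C_2 → C_1 sends each 2-simplex [p,q,r] to [q,r] − [p,r] + [p,q]. For instance
  ∂[1,6,8] = [6,8] − [1,8] + [1,6],
  ∂[1,8,9] = [8,9] − [1,9] + [1,8].
The 21×13 boundary matrix has rank 13 and Smith normal form diag(1,1,1,1,1,1,1,1,1,1,1,1,2).

Reading off H_k = ker ∂_k / im ∂_{k+1}:

  H_2: rank ker ∂_2 − rank ∂_3 = (13 − 13) − 0 = 0, and there is no ∂_3, so H_2 = 0.

H_2 ≅ 0.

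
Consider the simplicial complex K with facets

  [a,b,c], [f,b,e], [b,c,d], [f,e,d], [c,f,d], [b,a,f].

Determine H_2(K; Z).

We work with the vertex ordering a < b < c < d < e < f. The simplices of K, each written with vertices in increasing order, are:

  0-simplices (6): a, b, c, d, e, f
  1-simplices (12): ab, ac, af, bc, bd, be, bf, cd, cf, de, df, ef
  2-simplices (6): abc, abf, bcd, bef, cdf, def

so the chain groups are C_0 ≅ Z^6, C_1 ≅ Z^12, C_2 ≅ Z^6.

Boundary ∂_1: C_1 → C_0 sends each edge [p,q] (with p < q) to q − p.
The resulting 6×12 matrix has rank 5, and its Smith normal form has invariant factors (1,1,1,1,1).

The boundary map ∂_2: C_2 → C_1 maps a triangle to the signed sum of its edges. For instance
  ∂bef = ef − bf + be,
  ∂cdf = df − cf + cd.
The 12×6 boundary matrix has rank 6 and Smith normal form diag(1,1,1,1,1,1).

From H_k ≅ ker(∂_k) / im(∂_{k+1}) we obtain:

  H_2: rank ker ∂_2 − rank ∂_3 = (6 − 6) − 0 = 0, and there is no ∂_3, so H_2 ≅ 0.

(K is a triangulation of the cylinder S^1 x I.)

H_2 = 0.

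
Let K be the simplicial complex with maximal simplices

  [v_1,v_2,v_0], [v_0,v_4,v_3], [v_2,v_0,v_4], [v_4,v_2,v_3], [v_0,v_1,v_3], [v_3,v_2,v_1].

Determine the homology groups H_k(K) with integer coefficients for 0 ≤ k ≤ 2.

K has 5 vertices, 9 edges, 6 triangles.
rank ∂_0 = 0, rank ∂_1 = 4 ⇒ b_0 = 5 − 0 − 4 = 1; all invariant factors of ∂_1 are 1 so no torsion. So H_0 ≅ Z.
rank ∂_1 = 4, rank ∂_2 = 5 ⇒ b_1 = 9 − 4 − 5 = 0; all invariant factors of ∂_2 are 1 so no torsion. So H_1 ≅ 0.
rank ∂_2 = 5, rank ∂_3 = 0 ⇒ b_2 = 6 − 5 − 0 = 1. So H_2 ≅ Z.

H_0 = Z,  H_1 = 0,  H_2 = Z.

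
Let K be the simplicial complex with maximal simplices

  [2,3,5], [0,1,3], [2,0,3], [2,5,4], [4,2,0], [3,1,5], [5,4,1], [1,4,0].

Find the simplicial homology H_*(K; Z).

H_0 = Z,  H_1 = 0,  H_2 = Z.

Take the total order 0 < 1 < 2 < 3 < 4 < 5 on the vertex set. Then K (dimension 2) consists of the simplices:

  0-simplices (6): [0], [1], [2], [3], [4], [5]
  1-simplices (12): [0,1], [0,2], [0,3], [0,4], [1,3], [1,4], [1,5], [2,3], [2,4], [2,5], [3,5], [4,5]
  2-simplices (8): [0,1,3], [0,1,4], [0,2,3], [0,2,4], [1,3,5], [1,4,5], [2,3,5], [2,4,5]

so the chain groups are C_0 ≅ Z^6, C_1 ≅ Z^12, C_2 ≅ Z^8.

The boundary map ∂_1: C_1 → C_0 is given by ∂[p,q] = [q] − [p]. For instance
  ∂[0,2] = [2] − [0].
As a 6×12 matrix over Z this has rank 5, with invariant factors (1,1,1,1,1).

The boundary map ∂_2: C_2 → C_1 acts by ∂[p,q,r] = [q,r] − [p,r] + [p,q]. For instance
  ∂[2,4,5] = [4,5] − [2,5] + [2,4],
  ∂[0,2,3] = [2,3] − [0,3] + [0,2].
The resulting 12×8 matrix has rank 7, and its Smith normal form has invariant factors (1,1,1,1,1,1,1).

From H_k ≅ ker(∂_k) / im(∂_{k+1}) we obtain:

  H_0: rank C_0 − rank ∂_1 = 6 − 5 = 1, and the invariant factors of ∂_1 are all 1, so H_0 ≅ Z.
  H_1: rank ker ∂_1 − rank ∂_2 = (12 − 5) − 7 = 0, and the invariant factors of ∂_2 are all 1, so H_1 ≅ 0.
  H_2: rank ker ∂_2 − rank ∂_3 = (8 − 7) − 0 = 1, and there is no ∂_3, so H_2 ≅ Z.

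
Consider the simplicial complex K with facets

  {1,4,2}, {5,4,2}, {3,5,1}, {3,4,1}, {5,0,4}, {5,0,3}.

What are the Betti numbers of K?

b_0 = 1, b_1 = 1, b_2 = 0.

Fix the vertex order 0 < 1 < 2 < 3 < 4 < 5 and write every simplex with vertices in increasing order. Then dim K = 2 and the simplices of K are:

  0-simplices (6): [0], [1], [2], [3], [4], [5]
  1-simplices (12): [0,3], [0,4], [0,5], [1,2], [1,3], [1,4], [1,5], [2,4], [2,5], [3,4], [3,5], [4,5]
  2-simplices (6): [0,3,5], [0,4,5], [1,2,4], [1,3,4], [1,3,5], [2,4,5]

Hence C_0 ≅ Z^6, C_1 ≅ Z^12, C_2 ≅ Z^6.

Boundary ∂_1: C_1 → C_0 is given by ∂[p,q] = [q] − [p].
The 6×12 boundary matrix has rank 5 and Smith normal form diag(1,1,1,1,1).

The boundary map ∂_2: C_2 → C_1 sends each 2-simplex [p,q,r] to [q,r] − [p,r] + [p,q]. For instance
  ∂[0,4,5] = [4,5] − [0,5] + [0,4],
  ∂[0,3,5] = [3,5] − [0,5] + [0,3].
This gives a 12×6 integer matrix of rank 6; reducing to Smith normal form yields diagonal entries (1,1,1,1,1,1).

Now H_k = ker ∂_k / im ∂_{k+1}, so:

  H_0: rank C_0 − rank ∂_1 = 6 − 5 = 1, and the invariant factors of ∂_1 are all 1, so H_0 = Z.
  H_1: rank ker ∂_1 − rank ∂_2 = (12 − 5) − 6 = 1, and the invariant factors of ∂_2 are all 1, so H_1 = Z.
  H_2: rank ker ∂_2 − rank ∂_3 = (6 − 6) − 0 = 0, and there is no ∂_3, so H_2 = 0.

Hence the Betti numbers are b_0 = 1, b_1 = 1, b_2 = 0.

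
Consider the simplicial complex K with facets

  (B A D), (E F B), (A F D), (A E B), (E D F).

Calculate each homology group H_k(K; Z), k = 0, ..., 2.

Order the vertices as A < B < D < E < F. Listing each simplex with vertices in this order, K has dimension 2 with simplices:

  0-simplices (5): A, B, D, E, F
  1-simplices (10): AB, AD, AE, AF, BD, BE, BF, DE, DF, EF
  2-simplices (5): ABD, ABE, ADF, BEF, DEF

giving chain groups C_0 ≅ Z^5, C_1 ≅ Z^10, C_2 ≅ Z^5.

∂_1: C_1 → C_0 sends each edge [p,q] (with p < q) to q − p. For instance
  ∂AD = D − A.
This gives a 5×10 integer matrix of rank 4; reducing to Smith normal form yields diagonal entries (1,1,1,1).

The boundary map ∂_2: C_2 → C_1 sends each 2-simplex [p,q,r] to [q,r] − [p,r] + [p,q]. For instance
  ∂ABD = BD − AD + AB,
  ∂ABE = BE − AE + AB.
This gives a 10×5 integer matrix of rank 5; reducing to Smith normal form yields diagonal entries (1,1,1,1,1).

Now H_k = ker ∂_k / im ∂_{k+1}, so:

  H_0: rank C_0 − rank ∂_1 = 5 − 4 = 1, and the invariant factors of ∂_1 are all 1, so H_0 ≅ Z.
  H_1: rank ker ∂_1 − rank ∂_2 = (10 − 4) − 5 = 1, and the invariant factors of ∂_2 are all 1, so H_1 ≅ Z.
  H_2: rank ker ∂_2 − rank ∂_3 = (5 − 5) − 0 = 0, and there is no ∂_3, so H_2 ≅ 0.

H_0 ≅ Z,  H_1 ≅ Z,  H_2 = 0.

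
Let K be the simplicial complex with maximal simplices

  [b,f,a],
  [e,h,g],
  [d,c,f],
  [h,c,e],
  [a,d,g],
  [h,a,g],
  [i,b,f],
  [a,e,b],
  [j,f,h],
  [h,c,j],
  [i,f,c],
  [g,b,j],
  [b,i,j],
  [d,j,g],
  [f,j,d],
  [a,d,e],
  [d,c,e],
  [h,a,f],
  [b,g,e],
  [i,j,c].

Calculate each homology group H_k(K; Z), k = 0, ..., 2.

K has 10 vertices, 30 edges, 20 triangles.
rank ∂_0 = 0, rank ∂_1 = 9 ⇒ b_0 = 10 − 0 − 9 = 1; all invariant factors of ∂_1 are 1 so no torsion. So H_0 ≅ Z.
rank ∂_1 = 9, rank ∂_2 = 20 ⇒ b_1 = 30 − 9 − 20 = 1; ∂_2 has invariant factor(s) [2] giving torsion. So H_1 ≅ Z ⊕ Z/2.
rank ∂_2 = 20, rank ∂_3 = 0 ⇒ b_2 = 20 − 20 − 0 = 0. So H_2 ≅ 0.

H_0 ≅ Z,  H_1 ≅ Z ⊕ Z/2,  H_2 = 0.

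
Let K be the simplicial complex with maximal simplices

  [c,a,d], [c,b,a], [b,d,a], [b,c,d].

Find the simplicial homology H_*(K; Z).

H_0 = Z,  H_1 = 0,  H_2 = Z.

Fix the vertex order a < b < c < d and write every simplex with vertices in increasing order. Then dim K = 2 and the simplices of K are:

  0-simplices (4): a, b, c, d
  1-simplices (6): ab, ac, ad, bc, bd, cd
  2-simplices (4): abc, abd, acd, bcd

giving chain groups C_0 ≅ Z^4, C_1 ≅ Z^6, C_2 ≅ Z^4.

∂_1: C_1 → C_0 is given by ∂[p,q] = [q] − [p]. For instance
  ∂ad = d − a.
As a 4×6 matrix over Z this has rank 3, with invariant factors (1,1,1).

∂_2: C_2 → C_1 maps a triangle to the signed sum of its edges. For instance
  ∂acd = cd − ad + ac,
  ∂abc = bc − ac + ab.
The 6×4 boundary matrix has rank 3 and Smith normal form diag(1,1,1).

Reading off H_k = ker ∂_k / im ∂_{k+1}:

  H_0: rank C_0 − rank ∂_1 = 4 − 3 = 1, and the invariant factors of ∂_1 are all 1, so H_0 = Z.
  H_1: rank ker ∂_1 − rank ∂_2 = (6 − 3) − 3 = 0, and the invariant factors of ∂_2 are all 1, so H_1 = 0.
  H_2: rank ker ∂_2 − rank ∂_3 = (4 − 3) − 0 = 1, and there is no ∂_3, so H_2 = Z.

(K is a triangulation of the 2-sphere S^2.)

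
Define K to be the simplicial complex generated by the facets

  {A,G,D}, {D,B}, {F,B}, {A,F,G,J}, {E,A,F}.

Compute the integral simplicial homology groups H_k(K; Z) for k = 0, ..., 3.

We work with the vertex ordering A < B < D < E < F < G < J. The simplices of K, each written with vertices in increasing order, are:

  0-simplices (7): A, B, D, E, F, G, J
  1-simplices (12): AD, AE, AF, AG, AJ, BD, BF, DG, EF, FG, FJ, GJ
  2-simplices (6): ADG, AEF, AFG, AFJ, AGJ, FGJ
  3-simplices (1): AFGJ

so the chain groups are C_0 ≅ Z^7, C_1 ≅ Z^12, C_2 ≅ Z^6, C_3 ≅ Z^1.

∂_1: C_1 → C_0 sends each edge [p,q] (with p < q) to q − p.
The resulting 7×12 matrix has rank 6, and its Smith normal form has invariant factors (1,1,1,1,1,1).

Boundary ∂_2: C_2 → C_1 sends each 2-simplex [p,q,r] to [q,r] − [p,r] + [p,q]. For instance
  ∂AFJ = FJ − AJ + AF,
  ∂ADG = DG − AG + AD.
The resulting 12×6 matrix has rank 5, and its Smith normal form has invariant factors (1,1,1,1,1).

∂_3: C_3 → C_2 sends each 3-simplex σ to the alternating sum Σ_i (−1)^i (σ with its i-th vertex removed). For instance
  ∂AFGJ = FGJ − AGJ + AFJ − AFG.
The 6×1 boundary matrix has rank 1 and Smith normal form diag(1).

From H_k ≅ ker(∂_k) / im(∂_{k+1}) we obtain:

  H_0: rank C_0 − rank ∂_1 = 7 − 6 = 1, and the invariant factors of ∂_1 are all 1, so H_0 ≅ Z.
  H_1: rank ker ∂_1 − rank ∂_2 = (12 − 6) − 5 = 1, and the invariant factors of ∂_2 are all 1, so H_1 ≅ Z.
  H_2: rank ker ∂_2 − rank ∂_3 = (6 − 5) − 1 = 0, and the invariant factors of ∂_3 are all 1, so H_2 ≅ 0.
  H_3: rank ker ∂_3 − rank ∂_4 = (1 − 1) − 0 = 0, and there is no ∂_4, so H_3 ≅ 0.

As a check, the Euler characteristic is 7 − 12 + 6 − 1 = 0, which agrees with 1 − 1 + 0 − 0 = 0.

H_0 ≅ Z,  H_1 ≅ Z,  H_2 = 0,  H_3 = 0.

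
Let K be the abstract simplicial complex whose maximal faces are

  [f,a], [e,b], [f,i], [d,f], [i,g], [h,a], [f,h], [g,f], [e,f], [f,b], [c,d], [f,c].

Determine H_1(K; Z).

K has 9 vertices, 12 edges.
rank ∂_1 = 8, rank ∂_2 = 0 ⇒ b_1 = 12 − 8 − 0 = 4. So H_1 ≅ Z^4.

H_1 = Z^4.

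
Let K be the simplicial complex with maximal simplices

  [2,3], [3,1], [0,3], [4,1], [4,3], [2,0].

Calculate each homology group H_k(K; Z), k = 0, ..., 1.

H_0 = Z,  H_1 = Z^2.

Take the total order 0 < 1 < 2 < 3 < 4 on the vertex set. Then K (dimension 1) consists of the simplices:

  0-simplices (5): [0], [1], [2], [3], [4]
  1-simplices (6): [0,2], [0,3], [1,3], [1,4], [2,3], [3,4]

so the chain groups are C_0 ≅ Z^5, C_1 ≅ Z^6.

Boundary ∂_1: C_1 → C_0 maps an edge to its endpoints' difference, ∂[p,q] = q − p.
This gives a 5×6 integer matrix of rank 4; reducing to Smith normal form yields diagonal entries (1,1,1,1).

Reading off H_k = ker ∂_k / im ∂_{k+1}:

  H_0: rank C_0 − rank ∂_1 = 5 − 4 = 1, and the invariant factors of ∂_1 are all 1, so H_0 = Z.
  H_1: rank ker ∂_1 − rank ∂_2 = (6 − 4) − 0 = 2, and there is no ∂_2, so H_1 = Z^2.

As a check, the Euler characteristic is 5 − 6 = -1, which agrees with 1 − 2 = -1.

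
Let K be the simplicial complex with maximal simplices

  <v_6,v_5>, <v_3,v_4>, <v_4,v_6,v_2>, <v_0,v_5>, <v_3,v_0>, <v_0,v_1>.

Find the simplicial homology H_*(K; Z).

H_0 = Z,  H_1 = Z,  H_2 = 0.

Fix the vertex order v_0 < v_1 < v_2 < v_3 < v_4 < v_5 < v_6 and write every simplex with vertices in increasing order. Then dim K = 2 and the simplices of K are:

  0-simplices (7): [v_0], [v_1], [v_2], [v_3], [v_4], [v_5], [v_6]
  1-simplices (8): [v_0,v_1], [v_0,v_3], [v_0,v_5], [v_2,v_4], [v_2,v_6], [v_3,v_4], [v_4,v_6], [v_5,v_6]
  2-simplices (1): [v_2,v_4,v_6]

Hence C_0 ≅ Z^7, C_1 ≅ Z^8, C_2 ≅ Z^1.

∂_1: C_1 → C_0 sends each edge [p,q] (with p < q) to q − p. For instance
  ∂[v_4,v_6] = [v_6] − [v_4].
This gives a 7×8 integer matrix of rank 6; reducing to Smith normal form yields diagonal entries (1,1,1,1,1,1).

The boundary map ∂_2: C_2 → C_1 sends each 2-simplex [p,q,r] to [q,r] − [p,r] + [p,q]. For instance
  ∂[v_2,v_4,v_6] = [v_4,v_6] − [v_2,v_6] + [v_2,v_4].
This gives a 8×1 integer matrix of rank 1; reducing to Smith normal form yields diagonal entries (1).

Now H_k = ker ∂_k / im ∂_{k+1}, so:

  H_0: rank C_0 − rank ∂_1 = 7 − 6 = 1, and the invariant factors of ∂_1 are all 1, so H_0 = Z.
  H_1: rank ker ∂_1 − rank ∂_2 = (8 − 6) − 1 = 1, and the invariant factors of ∂_2 are all 1, so H_1 = Z.
  H_2: rank ker ∂_2 − rank ∂_3 = (1 − 1) − 0 = 0, and there is no ∂_3, so H_2 = 0.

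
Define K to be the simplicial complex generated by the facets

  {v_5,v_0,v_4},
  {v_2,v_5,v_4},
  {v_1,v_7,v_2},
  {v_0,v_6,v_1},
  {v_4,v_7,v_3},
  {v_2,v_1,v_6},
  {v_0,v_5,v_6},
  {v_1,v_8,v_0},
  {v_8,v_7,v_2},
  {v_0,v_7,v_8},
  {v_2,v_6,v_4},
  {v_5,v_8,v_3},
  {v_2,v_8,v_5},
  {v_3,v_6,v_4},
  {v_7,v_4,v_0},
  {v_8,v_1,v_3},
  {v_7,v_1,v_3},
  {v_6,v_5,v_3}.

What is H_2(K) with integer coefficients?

H_2 = 0.

K has 9 vertices, 27 edges, 18 triangles.
rank ∂_2 = 18, rank ∂_3 = 0 ⇒ b_2 = 18 − 18 − 0 = 0. So H_2 = 0.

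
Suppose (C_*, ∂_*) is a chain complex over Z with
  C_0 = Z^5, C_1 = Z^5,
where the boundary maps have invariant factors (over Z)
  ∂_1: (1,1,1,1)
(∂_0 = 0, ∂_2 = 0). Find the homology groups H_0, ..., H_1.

H_0: b_0 = 5 − 0 − 4 = 1; torsion from ∂_1 factors > 1: none. So H_0 ≅ Z.
H_1: b_1 = 5 − 4 − 0 = 1; torsion from ∂_2 factors > 1: none. So H_1 ≅ Z.

H_0 ≅ Z,  H_1 ≅ Z.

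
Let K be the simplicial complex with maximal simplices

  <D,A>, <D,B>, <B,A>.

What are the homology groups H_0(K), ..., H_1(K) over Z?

H_0 = Z,  H_1 = Z.

Order the vertices as A < B < D. Listing each simplex with vertices in this order, K has dimension 1 with simplices:

  0-simplices (3): A, B, D
  1-simplices (3): AB, AD, BD

giving chain groups C_0 ≅ Z^3, C_1 ≅ Z^3.

∂_1: C_1 → C_0 maps an edge to its endpoints' difference, ∂[p,q] = q − p. For instance
  ∂AB = B − A.
The 3×3 boundary matrix has rank 2 and Smith normal form diag(1,1).

Now H_k = ker ∂_k / im ∂_{k+1}, so:

  H_0: rank C_0 − rank ∂_1 = 3 − 2 = 1, and the invariant factors of ∂_1 are all 1, so H_0 = Z.
  H_1: rank ker ∂_1 − rank ∂_2 = (3 − 2) − 0 = 1, and there is no ∂_2, so H_1 = Z.

(K is a triangulation of the circle S^1.)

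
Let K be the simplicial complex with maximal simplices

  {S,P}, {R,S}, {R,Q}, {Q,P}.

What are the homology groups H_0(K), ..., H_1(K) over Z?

Take the total order P < Q < R < S on the vertex set. Then K (dimension 1) consists of the simplices:

  0-simplices (4): P, Q, R, S
  1-simplices (4): PQ, PS, QR, RS

so the chain groups are C_0 ≅ Z^4, C_1 ≅ Z^4.

The boundary map ∂_1: C_1 → C_0 is given by ∂[p,q] = [q] − [p]. For instance
  ∂RS = S − R.
This gives a 4×4 integer matrix of rank 3; reducing to Smith normal form yields diagonal entries (1,1,1).

From H_k ≅ ker(∂_k) / im(∂_{k+1}) we obtain:

  H_0: rank C_0 − rank ∂_1 = 4 − 3 = 1, and the invariant factors of ∂_1 are all 1, so H_0 ≅ Z.
  H_1: rank ker ∂_1 − rank ∂_2 = (4 − 3) − 0 = 1, and there is no ∂_2, so H_1 ≅ Z.

As a check, the Euler characteristic is 4 − 4 = 0, which agrees with 1 − 1 = 0.

H_0 ≅ Z,  H_1 ≅ Z.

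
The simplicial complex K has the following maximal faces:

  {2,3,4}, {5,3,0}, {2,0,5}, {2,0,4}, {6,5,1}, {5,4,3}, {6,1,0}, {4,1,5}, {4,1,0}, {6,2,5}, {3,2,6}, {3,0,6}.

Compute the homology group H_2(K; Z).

H_2 ≅ 0.

Take the total order 0 < 1 < 2 < 3 < 4 < 5 < 6 on the vertex set. Then K (dimension 2) consists of the simplices:

  0-simplices (7): [0], [1], [2], [3], [4], [5], [6]
  1-simplices (18): [0,1], [0,2], [0,3], [0,4], [0,5], [0,6], [1,4], [1,5], [1,6], [2,3], [2,4], [2,5], [2,6], [3,4], [3,5], [3,6], [4,5], [5,6]
  2-simplices (12): [0,1,4], [0,1,6], [0,2,4], [0,2,5], [0,3,5], [0,3,6], [1,4,5], [1,5,6], [2,3,4], [2,3,6], [2,5,6], [3,4,5]

Hence C_0 ≅ Z^7, C_1 ≅ Z^18, C_2 ≅ Z^12.

Boundary ∂_1: C_1 → C_0 is given by ∂[p,q] = [q] − [p]. For instance
  ∂[1,6] = [6] − [1].
The 7×18 boundary matrix has rank 6 and Smith normal form diag(1,1,1,1,1,1).

The boundary map ∂_2: C_2 → C_1 acts by ∂[p,q,r] = [q,r] − [p,r] + [p,q]. For instance
  ∂[3,4,5] = [4,5] − [3,5] + [3,4],
  ∂[0,1,6] = [1,6] − [0,6] + [0,1].
The resulting 18×12 matrix has rank 12, and its Smith normal form has invariant factors (1,1,1,1,1,1,1,1,1,1,1,2).

Reading off H_k = ker ∂_k / im ∂_{k+1}:

  H_2: rank ker ∂_2 − rank ∂_3 = (12 − 12) − 0 = 0, and there is no ∂_3, so H_2 = 0.

(K is a triangulation of the real projective plane RP^2.)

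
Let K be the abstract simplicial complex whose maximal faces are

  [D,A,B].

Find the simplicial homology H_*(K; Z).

H_0 ≅ Z,  H_1 = 0,  H_2 = 0.

Order the vertices as A < B < D. Listing each simplex with vertices in this order, K has dimension 2 with simplices:

  0-simplices (3): A, B, D
  1-simplices (3): AB, AD, BD
  2-simplices (1): ABD

giving chain groups C_0 ≅ Z^3, C_1 ≅ Z^3, C_2 ≅ Z^1.

Boundary ∂_1: C_1 → C_0 is given by ∂[p,q] = [q] − [p]. For instance
  ∂BD = D − B.
As a 3×3 matrix over Z this has rank 2, with invariant factors (1,1).

The boundary map ∂_2: C_2 → C_1 maps a triangle to the signed sum of its edges. For instance
  ∂ABD = BD − AD + AB.
The 3×1 boundary matrix has rank 1 and Smith normal form diag(1).

From H_k ≅ ker(∂_k) / im(∂_{k+1}) we obtain:

  H_0: rank C_0 − rank ∂_1 = 3 − 2 = 1, and the invariant factors of ∂_1 are all 1, so H_0 = Z.
  H_1: rank ker ∂_1 − rank ∂_2 = (3 − 2) − 1 = 0, and the invariant factors of ∂_2 are all 1, so H_1 = 0.
  H_2: rank ker ∂_2 − rank ∂_3 = (1 − 1) − 0 = 0, and there is no ∂_3, so H_2 = 0.

As a check, the Euler characteristic is 3 − 3 + 1 = 1, which agrees with 1 − 0 + 0 = 1.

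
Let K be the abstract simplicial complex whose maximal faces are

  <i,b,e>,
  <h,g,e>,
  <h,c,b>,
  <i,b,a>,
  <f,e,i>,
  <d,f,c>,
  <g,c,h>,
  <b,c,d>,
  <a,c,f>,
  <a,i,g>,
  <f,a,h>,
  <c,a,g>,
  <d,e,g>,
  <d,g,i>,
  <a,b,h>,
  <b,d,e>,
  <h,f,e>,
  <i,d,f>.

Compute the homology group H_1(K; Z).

Order the vertices as a < b < c < d < e < f < g < h < i. Listing each simplex with vertices in this order, K has dimension 2 with simplices:

  0-simplices (9): a, b, c, d, e, f, g, h, i
  1-simplices (27): ab, ac, af, ag, ah, ai, bc, bd, be, bh, bi, cd, cf, cg, ch, de, df, dg, di, ef, eg, eh, ei, fh, fi, gh, gi
  2-simplices (18): abh, abi, acf, acg, afh, agi, bcd, bch, bde, bei, cdf, cgh, deg, dfi, dgi, efh, efi, egh

Hence C_0 ≅ Z^9, C_1 ≅ Z^27, C_2 ≅ Z^18.

Boundary ∂_1: C_1 → C_0 maps an edge to its endpoints' difference, ∂[p,q] = q − p. For instance
  ∂df = f − d.
The resulting 9×27 matrix has rank 8, and its Smith normal form has invariant factors (1,1,1,1,1,1,1,1).

∂_2: C_2 → C_1 sends each 2-simplex [p,q,r] to [q,r] − [p,r] + [p,q]. For instance
  ∂dfi = fi − di + df,
  ∂bch = ch − bh + bc.
As a 27×18 matrix over Z this has rank 18, with invariant factors (1,1,1,1,1,1,1,1,1,1,1,1,1,1,1,1,1,2).

Now H_k = ker ∂_k / im ∂_{k+1}, so:

  H_1: rank ker ∂_1 − rank ∂_2 = (27 − 8) − 18 = 1, and ∂_2 has invariant factor 2 > 1, so H_1 ≅ Z ⊕ Z/2Z.

H_1 = Z ⊕ Z/2Z.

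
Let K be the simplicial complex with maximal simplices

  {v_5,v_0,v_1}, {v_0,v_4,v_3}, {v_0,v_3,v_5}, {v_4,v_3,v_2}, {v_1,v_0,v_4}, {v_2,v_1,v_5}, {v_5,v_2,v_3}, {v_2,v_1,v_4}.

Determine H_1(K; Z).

H_1 ≅ 0.

Fix the vertex order v_0 < v_1 < v_2 < v_3 < v_4 < v_5 and write every simplex with vertices in increasing order. Then dim K = 2 and the simplices of K are:

  0-simplices (6): [v_0], [v_1], [v_2], [v_3], [v_4], [v_5]
  1-simplices (12): [v_0,v_1], [v_0,v_3], [v_0,v_4], [v_0,v_5], [v_1,v_2], [v_1,v_4], [v_1,v_5], [v_2,v_3], [v_2,v_4], [v_2,v_5], [v_3,v_4], [v_3,v_5]
  2-simplices (8): [v_0,v_1,v_4], [v_0,v_1,v_5], [v_0,v_3,v_4], [v_0,v_3,v_5], [v_1,v_2,v_4], [v_1,v_2,v_5], [v_2,v_3,v_4], [v_2,v_3,v_5]

Hence C_0 ≅ Z^6, C_1 ≅ Z^12, C_2 ≅ Z^8.

The boundary map ∂_1: C_1 → C_0 is given by ∂[p,q] = [q] − [p]. For instance
  ∂[v_2,v_3] = [v_3] − [v_2].
As a 6×12 matrix over Z this has rank 5, with invariant factors (1,1,1,1,1).

Boundary ∂_2: C_2 → C_1 sends each 2-simplex [p,q,r] to [q,r] − [p,r] + [p,q]. For instance
  ∂[v_2,v_3,v_5] = [v_3,v_5] − [v_2,v_5] + [v_2,v_3],
  ∂[v_1,v_2,v_4] = [v_2,v_4] − [v_1,v_4] + [v_1,v_2].
The resulting 12×8 matrix has rank 7, and its Smith normal form has invariant factors (1,1,1,1,1,1,1).

Reading off H_k = ker ∂_k / im ∂_{k+1}:

  H_1: rank ker ∂_1 − rank ∂_2 = (12 − 5) − 7 = 0, and the invariant factors of ∂_2 are all 1, so H_1 = 0.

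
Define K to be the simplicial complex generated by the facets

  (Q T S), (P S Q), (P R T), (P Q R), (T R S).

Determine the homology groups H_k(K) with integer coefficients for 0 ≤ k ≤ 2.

H_0 ≅ Z,  H_1 ≅ Z,  H_2 = 0.

We work with the vertex ordering P < Q < R < S < T. The simplices of K, each written with vertices in increasing order, are:

  0-simplices (5): P, Q, R, S, T
  1-simplices (10): PQ, PR, PS, PT, QR, QS, QT, RS, RT, ST
  2-simplices (5): PQR, PQS, PRT, QST, RST

Hence C_0 ≅ Z^5, C_1 ≅ Z^10, C_2 ≅ Z^5.

∂_1: C_1 → C_0 sends each edge [p,q] (with p < q) to q − p.
The 5×10 boundary matrix has rank 4 and Smith normal form diag(1,1,1,1).

Boundary ∂_2: C_2 → C_1 acts by ∂[p,q,r] = [q,r] − [p,r] + [p,q]. For instance
  ∂QST = ST − QT + QS,
  ∂RST = ST − RT + RS.
This gives a 10×5 integer matrix of rank 5; reducing to Smith normal form yields diagonal entries (1,1,1,1,1).

Computing H_k = (kernel of ∂_k) / (image of ∂_{k+1}):

  H_0: rank C_0 − rank ∂_1 = 5 − 4 = 1, and the invariant factors of ∂_1 are all 1, so H_0 ≅ Z.
  H_1: rank ker ∂_1 − rank ∂_2 = (10 − 4) − 5 = 1, and the invariant factors of ∂_2 are all 1, so H_1 ≅ Z.
  H_2: rank ker ∂_2 − rank ∂_3 = (5 − 5) − 0 = 0, and there is no ∂_3, so H_2 ≅ 0.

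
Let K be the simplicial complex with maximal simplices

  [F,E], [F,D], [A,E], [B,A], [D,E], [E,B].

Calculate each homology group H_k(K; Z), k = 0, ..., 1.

Order the vertices as A < B < D < E < F. Listing each simplex with vertices in this order, K has dimension 1 with simplices:

  0-simplices (5): A, B, D, E, F
  1-simplices (6): AB, AE, BE, DE, DF, EF

so the chain groups are C_0 ≅ Z^5, C_1 ≅ Z^6.

The boundary map ∂_1: C_1 → C_0 maps an edge to its endpoints' difference, ∂[p,q] = q − p.
This gives a 5×6 integer matrix of rank 4; reducing to Smith normal form yields diagonal entries (1,1,1,1).

Computing H_k = (kernel of ∂_k) / (image of ∂_{k+1}):

  H_0: rank C_0 − rank ∂_1 = 5 − 4 = 1, and the invariant factors of ∂_1 are all 1, so H_0 = Z.
  H_1: rank ker ∂_1 − rank ∂_2 = (6 − 4) − 0 = 2, and there is no ∂_2, so H_1 = Z^2.

(K is a triangulation of a wedge of 2 circles.)

H_0 = Z,  H_1 = Z^2.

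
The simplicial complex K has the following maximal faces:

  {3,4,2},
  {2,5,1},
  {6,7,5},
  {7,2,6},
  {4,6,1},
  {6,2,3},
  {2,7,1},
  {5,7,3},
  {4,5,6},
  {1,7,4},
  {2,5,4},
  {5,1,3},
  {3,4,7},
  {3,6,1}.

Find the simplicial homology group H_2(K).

H_2 = Z.

Take the total order 1 < 2 < 3 < 4 < 5 < 6 < 7 on the vertex set. Then K (dimension 2) consists of the simplices:

  0-simplices (7): [1], [2], [3], [4], [5], [6], [7]
  1-simplices (21): [1,2], [1,3], [1,4], [1,5], [1,6], [1,7], [2,3], [2,4], [2,5], [2,6], [2,7], [3,4], [3,5], [3,6], [3,7], [4,5], [4,6], [4,7], [5,6], [5,7], [6,7]
  2-simplices (14): [1,2,5], [1,2,7], [1,3,5], [1,3,6], [1,4,6], [1,4,7], [2,3,4], [2,3,6], [2,4,5], [2,6,7], [3,4,7], [3,5,7], [4,5,6], [5,6,7]

so the chain groups are C_0 ≅ Z^7, C_1 ≅ Z^21, C_2 ≅ Z^14.

Boundary ∂_1: C_1 → C_0 maps an edge to its endpoints' difference, ∂[p,q] = q − p. For instance
  ∂[3,6] = [6] − [3].
As a 7×21 matrix over Z this has rank 6, with invariant factors (1,1,1,1,1,1).

The boundary map ∂_2: C_2 → C_1 maps a triangle to the signed sum of its edges. For instance
  ∂[4,5,6] = [5,6] − [4,6] + [4,5],
  ∂[1,3,5] = [3,5] − [1,5] + [1,3].
This gives a 21×14 integer matrix of rank 13; reducing to Smith normal form yields diagonal entries (1,1,1,1,1,1,1,1,1,1,1,1,1).

From H_k ≅ ker(∂_k) / im(∂_{k+1}) we obtain:

  H_2: rank ker ∂_2 − rank ∂_3 = (14 − 13) − 0 = 1, and there is no ∂_3, so H_2 ≅ Z.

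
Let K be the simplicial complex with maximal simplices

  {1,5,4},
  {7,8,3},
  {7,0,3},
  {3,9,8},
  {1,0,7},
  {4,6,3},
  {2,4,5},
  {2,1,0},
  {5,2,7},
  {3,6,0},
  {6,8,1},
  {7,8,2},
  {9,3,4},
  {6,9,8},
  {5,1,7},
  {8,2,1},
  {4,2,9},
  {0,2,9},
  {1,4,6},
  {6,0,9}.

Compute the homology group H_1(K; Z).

H_1 ≅ Z ⊕ Z/2Z.

Order the vertices as 0 < 1 < 2 < 3 < 4 < 5 < 6 < 7 < 8 < 9. Listing each simplex with vertices in this order, K has dimension 2 with simplices:

  0-simplices (10): [0], [1], [2], [3], [4], [5], [6], [7], [8], [9]
  1-simplices (30): (30 of them)
  2-simplices (20): (20 of them)

Hence C_0 ≅ Z^10, C_1 ≅ Z^30, C_2 ≅ Z^20.

The boundary map ∂_1: C_1 → C_0 is given by ∂[p,q] = [q] − [p]. For instance
  ∂[2,8] = [8] − [2].
The resulting 10×30 matrix has rank 9, and its Smith normal form has invariant factors (1,1,1,1,1,1,1,1,1).

Boundary ∂_2: C_2 → C_1 acts by ∂[p,q,r] = [q,r] − [p,r] + [p,q]. For instance
  ∂[3,7,8] = [7,8] − [3,8] + [3,7],
  ∂[1,5,7] = [5,7] − [1,7] + [1,5].
This gives a 30×20 integer matrix of rank 20; reducing to Smith normal form yields diagonal entries (1,1,1,1,1,1,1,1,1,1,1,1,1,1,1,1,1,1,1,2).

Computing H_k = (kernel of ∂_k) / (image of ∂_{k+1}):

  H_1: rank ker ∂_1 − rank ∂_2 = (30 − 9) − 20 = 1, and ∂_2 has invariant factor 2 > 1, so H_1 = Z ⊕ Z/2Z.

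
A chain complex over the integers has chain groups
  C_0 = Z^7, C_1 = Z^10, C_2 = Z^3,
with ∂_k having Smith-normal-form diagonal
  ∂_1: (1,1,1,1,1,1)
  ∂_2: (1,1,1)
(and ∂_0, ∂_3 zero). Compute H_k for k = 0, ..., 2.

H_0 ≅ Z,  H_1 ≅ Z,  H_2 = 0.

H_0: b_0 = 7 − 0 − 6 = 1; torsion from ∂_1 factors > 1: none. So H_0 ≅ Z.
H_1: b_1 = 10 − 6 − 3 = 1; torsion from ∂_2 factors > 1: none. So H_1 ≅ Z.
H_2: b_2 = 3 − 3 − 0 = 0; torsion from ∂_3 factors > 1: none. So H_2 ≅ 0.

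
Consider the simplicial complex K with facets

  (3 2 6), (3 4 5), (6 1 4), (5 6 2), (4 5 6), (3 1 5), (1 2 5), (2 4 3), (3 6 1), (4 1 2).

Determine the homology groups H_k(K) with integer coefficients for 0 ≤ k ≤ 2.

Order the vertices as 1 < 2 < 3 < 4 < 5 < 6. Listing each simplex with vertices in this order, K has dimension 2 with simplices:

  0-simplices (6): [1], [2], [3], [4], [5], [6]
  1-simplices (15): [1,2], [1,3], [1,4], [1,5], [1,6], [2,3], [2,4], [2,5], [2,6], [3,4], [3,5], [3,6], [4,5], [4,6], [5,6]
  2-simplices (10): [1,2,4], [1,2,5], [1,3,5], [1,3,6], [1,4,6], [2,3,4], [2,3,6], [2,5,6], [3,4,5], [4,5,6]

Hence C_0 ≅ Z^6, C_1 ≅ Z^15, C_2 ≅ Z^10.

Boundary ∂_1: C_1 → C_0 maps an edge to its endpoints' difference, ∂[p,q] = q − p.
This gives a 6×15 integer matrix of rank 5; reducing to Smith normal form yields diagonal entries (1,1,1,1,1).

The boundary map ∂_2: C_2 → C_1 acts by ∂[p,q,r] = [q,r] − [p,r] + [p,q]. For instance
  ∂[1,4,6] = [4,6] − [1,6] + [1,4],
  ∂[2,3,4] = [3,4] − [2,4] + [2,3].
The resulting 15×10 matrix has rank 10, and its Smith normal form has invariant factors (1,1,1,1,1,1,1,1,1,2).

Computing H_k = (kernel of ∂_k) / (image of ∂_{k+1}):

  H_0: rank C_0 − rank ∂_1 = 6 − 5 = 1, and the invariant factors of ∂_1 are all 1, so H_0 = Z.
  H_1: rank ker ∂_1 − rank ∂_2 = (15 − 5) − 10 = 0, and ∂_2 has invariant factor 2 > 1, so H_1 = Z_2.
  H_2: rank ker ∂_2 − rank ∂_3 = (10 − 10) − 0 = 0, and there is no ∂_3, so H_2 = 0.

H_0 ≅ Z,  H_1 ≅ Z_2,  H_2 = 0.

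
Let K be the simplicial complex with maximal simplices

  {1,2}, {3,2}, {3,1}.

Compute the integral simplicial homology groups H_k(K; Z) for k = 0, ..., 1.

We work with the vertex ordering 1 < 2 < 3. The simplices of K, each written with vertices in increasing order, are:

  0-simplices (3): [1], [2], [3]
  1-simplices (3): [1,2], [1,3], [2,3]

giving chain groups C_0 ≅ Z^3, C_1 ≅ Z^3.

The boundary map ∂_1: C_1 → C_0 is given by ∂[p,q] = [q] − [p].
The 3×3 boundary matrix has rank 2 and Smith normal form diag(1,1).

Now H_k = ker ∂_k / im ∂_{k+1}, so:

  H_0: rank C_0 − rank ∂_1 = 3 − 2 = 1, and the invariant factors of ∂_1 are all 1, so H_0 = Z.
  H_1: rank ker ∂_1 − rank ∂_2 = (3 − 2) − 0 = 1, and there is no ∂_2, so H_1 = Z.

As a check, the Euler characteristic is 3 − 3 = 0, which agrees with 1 − 1 = 0.
(K is a triangulation of the circle S^1.)

H_0 ≅ Z,  H_1 ≅ Z.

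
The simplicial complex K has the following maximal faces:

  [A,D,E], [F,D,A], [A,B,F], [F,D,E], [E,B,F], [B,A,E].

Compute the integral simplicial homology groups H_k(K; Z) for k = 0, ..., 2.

Take the total order A < B < D < E < F on the vertex set. Then K (dimension 2) consists of the simplices:

  0-simplices (5): A, B, D, E, F
  1-simplices (9): AB, AD, AE, AF, BE, BF, DE, DF, EF
  2-simplices (6): ABE, ABF, ADE, ADF, BEF, DEF

Hence C_0 ≅ Z^5, C_1 ≅ Z^9, C_2 ≅ Z^6.

Boundary ∂_1: C_1 → C_0 maps an edge to its endpoints' difference, ∂[p,q] = q − p. For instance
  ∂BF = F − B.
As a 5×9 matrix over Z this has rank 4, with invariant factors (1,1,1,1).

Boundary ∂_2: C_2 → C_1 sends each 2-simplex [p,q,r] to [q,r] − [p,r] + [p,q]. For instance
  ∂ABE = BE − AE + AB,
  ∂ADE = DE − AE + AD.
This gives a 9×6 integer matrix of rank 5; reducing to Smith normal form yields diagonal entries (1,1,1,1,1).

Reading off H_k = ker ∂_k / im ∂_{k+1}:

  H_0: rank C_0 − rank ∂_1 = 5 − 4 = 1, and the invariant factors of ∂_1 are all 1, so H_0 ≅ Z.
  H_1: rank ker ∂_1 − rank ∂_2 = (9 − 4) − 5 = 0, and the invariant factors of ∂_2 are all 1, so H_1 ≅ 0.
  H_2: rank ker ∂_2 − rank ∂_3 = (6 − 5) − 0 = 1, and there is no ∂_3, so H_2 ≅ Z.

H_0 = Z,  H_1 = 0,  H_2 = Z.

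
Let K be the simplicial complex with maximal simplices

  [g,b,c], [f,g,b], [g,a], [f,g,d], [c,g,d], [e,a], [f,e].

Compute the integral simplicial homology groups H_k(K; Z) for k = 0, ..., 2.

H_0 = Z,  H_1 = Z,  H_2 = 0.

Take the total order a < b < c < d < e < f < g on the vertex set. Then K (dimension 2) consists of the simplices:

  0-simplices (7): a, b, c, d, e, f, g
  1-simplices (11): ae, ag, bc, bf, bg, cd, cg, df, dg, ef, fg
  2-simplices (4): bcg, bfg, cdg, dfg

so the chain groups are C_0 ≅ Z^7, C_1 ≅ Z^11, C_2 ≅ Z^4.

∂_1: C_1 → C_0 sends each edge [p,q] (with p < q) to q − p. For instance
  ∂cd = d − c.
The resulting 7×11 matrix has rank 6, and its Smith normal form has invariant factors (1,1,1,1,1,1).

Boundary ∂_2: C_2 → C_1 maps a triangle to the signed sum of its edges. For instance
  ∂bcg = cg − bg + bc,
  ∂bfg = fg − bg + bf.
The 11×4 boundary matrix has rank 4 and Smith normal form diag(1,1,1,1).

Computing H_k = (kernel of ∂_k) / (image of ∂_{k+1}):

  H_0: rank C_0 − rank ∂_1 = 7 − 6 = 1, and the invariant factors of ∂_1 are all 1, so H_0 = Z.
  H_1: rank ker ∂_1 − rank ∂_2 = (11 − 6) − 4 = 1, and the invariant factors of ∂_2 are all 1, so H_1 = Z.
  H_2: rank ker ∂_2 − rank ∂_3 = (4 − 4) − 0 = 0, and there is no ∂_3, so H_2 = 0.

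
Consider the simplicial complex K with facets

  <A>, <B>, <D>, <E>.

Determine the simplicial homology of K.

H_0 ≅ Z^4.

Fix the vertex order A < B < D < E and write every simplex with vertices in increasing order. Then dim K = 0 and the simplices of K are:

  0-simplices (4): A, B, D, E

Hence C_0 ≅ Z^4.

Reading off H_k = ker ∂_k / im ∂_{k+1}:

  H_0: rank C_0 − rank ∂_1 = 4 − 0 = 4, and there is no ∂_1, so H_0 = Z^4.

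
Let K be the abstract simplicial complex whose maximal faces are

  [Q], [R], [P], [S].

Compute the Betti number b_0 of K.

Take the total order P < Q < R < S on the vertex set. Then K (dimension 0) consists of the simplices:

  0-simplices (4): P, Q, R, S

so the chain groups are C_0 ≅ Z^4.

Computing H_k = (kernel of ∂_k) / (image of ∂_{k+1}):

  H_0: rank C_0 − rank ∂_1 = 4 − 0 = 4, and there is no ∂_1, so H_0 ≅ Z^4.

Hence the Betti numbers are b_0 = 4.

b_0 = 4.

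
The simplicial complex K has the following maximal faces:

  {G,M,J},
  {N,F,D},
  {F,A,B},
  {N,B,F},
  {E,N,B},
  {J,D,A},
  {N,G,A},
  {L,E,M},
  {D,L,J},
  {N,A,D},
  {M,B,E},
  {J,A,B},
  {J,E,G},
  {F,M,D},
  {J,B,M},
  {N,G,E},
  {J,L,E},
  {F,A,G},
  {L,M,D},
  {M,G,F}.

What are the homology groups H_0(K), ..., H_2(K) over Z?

H_0 ≅ Z,  H_1 ≅ Z ⊕ Z/2,  H_2 = 0.

Fix the vertex order A < B < D < E < F < G < J < L < M < N and write every simplex with vertices in increasing order. Then dim K = 2 and the simplices of K are:

  0-simplices (10): A, B, D, E, F, G, J, L, M, N
  1-simplices (30): AB, AD, AF, AG, AJ, AN, BE, BF, BJ, BM, BN, DF, DJ, DL, DM, DN, EG, EJ, EL, EM, EN, FG, FM, FN, GJ, GM, GN, JL, JM, LM
  2-simplices (20): ABF, ABJ, ADJ, ADN, AFG, AGN, BEM, BEN, BFN, BJM, DFM, DFN, DJL, DLM, EGJ, EGN, EJL, ELM, FGM, GJM

so the chain groups are C_0 ≅ Z^10, C_1 ≅ Z^30, C_2 ≅ Z^20.

Boundary ∂_1: C_1 → C_0 sends each edge [p,q] (with p < q) to q − p. For instance
  ∂EJ = J − E.
The 10×30 boundary matrix has rank 9 and Smith normal form diag(1,1,1,1,1,1,1,1,1).

Boundary ∂_2: C_2 → C_1 acts by ∂[p,q,r] = [q,r] − [p,r] + [p,q]. For instance
  ∂ELM = LM − EM + EL,
  ∂DFM = FM − DM + DF.
The resulting 30×20 matrix has rank 20, and its Smith normal form has invariant factors (1,1,1,1,1,1,1,1,1,1,1,1,1,1,1,1,1,1,1,2).

Reading off H_k = ker ∂_k / im ∂_{k+1}:

  H_0: rank C_0 − rank ∂_1 = 10 − 9 = 1, and the invariant factors of ∂_1 are all 1, so H_0 = Z.
  H_1: rank ker ∂_1 − rank ∂_2 = (30 − 9) − 20 = 1, and ∂_2 has invariant factor 2 > 1, so H_1 = Z ⊕ Z/2.
  H_2: rank ker ∂_2 − rank ∂_3 = (20 − 20) − 0 = 0, and there is no ∂_3, so H_2 = 0.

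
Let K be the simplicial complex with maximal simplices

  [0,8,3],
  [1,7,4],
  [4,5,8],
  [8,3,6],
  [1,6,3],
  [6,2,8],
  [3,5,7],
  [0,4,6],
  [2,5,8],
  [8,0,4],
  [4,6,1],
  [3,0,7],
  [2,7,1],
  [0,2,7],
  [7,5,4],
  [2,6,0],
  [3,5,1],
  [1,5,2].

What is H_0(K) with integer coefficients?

Take the total order 0 < 1 < 2 < 3 < 4 < 5 < 6 < 7 < 8 on the vertex set. Then K (dimension 2) consists of the simplices:

  0-simplices (9): [0], [1], [2], [3], [4], [5], [6], [7], [8]
  1-simplices (27): (27 of them)
  2-simplices (18): [0,2,6], [0,2,7], [0,3,7], [0,3,8], [0,4,6], [0,4,8], [1,2,5], [1,2,7], [1,3,5], [1,3,6], [1,4,6], [1,4,7], [2,5,8], [2,6,8], [3,5,7], [3,6,8], [4,5,7], [4,5,8]

Hence C_0 ≅ Z^9, C_1 ≅ Z^27, C_2 ≅ Z^18.

Boundary ∂_1: C_1 → C_0 maps an edge to its endpoints' difference, ∂[p,q] = q − p.
This gives a 9×27 integer matrix of rank 8; reducing to Smith normal form yields diagonal entries (1,1,1,1,1,1,1,1).

∂_2: C_2 → C_1 maps a triangle to the signed sum of its edges. For instance
  ∂[4,5,8] = [5,8] − [4,8] + [4,5],
  ∂[0,4,8] = [4,8] − [0,8] + [0,4].
This gives a 27×18 integer matrix of rank 18; reducing to Smith normal form yields diagonal entries (1,1,1,1,1,1,1,1,1,1,1,1,1,1,1,1,1,2).

From H_k ≅ ker(∂_k) / im(∂_{k+1}) we obtain:

  H_0: rank C_0 − rank ∂_1 = 9 − 8 = 1, and the invariant factors of ∂_1 are all 1, so H_0 ≅ Z.

H_0 ≅ Z.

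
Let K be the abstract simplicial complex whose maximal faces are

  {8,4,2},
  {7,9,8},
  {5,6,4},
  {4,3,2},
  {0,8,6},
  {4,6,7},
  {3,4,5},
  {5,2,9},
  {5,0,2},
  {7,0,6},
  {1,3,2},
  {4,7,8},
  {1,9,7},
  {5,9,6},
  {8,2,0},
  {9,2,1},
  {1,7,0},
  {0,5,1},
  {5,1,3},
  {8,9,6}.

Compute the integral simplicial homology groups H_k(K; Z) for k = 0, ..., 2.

H_0 ≅ Z,  H_1 ≅ Z ⊕ Z/2,  H_2 = 0.

Order the vertices as 0 < 1 < 2 < 3 < 4 < 5 < 6 < 7 < 8 < 9. Listing each simplex with vertices in this order, K has dimension 2 with simplices:

  0-simplices (10): [0], [1], [2], [3], [4], [5], [6], [7], [8], [9]
  1-simplices (30): (30 of them)
  2-simplices (20): (20 of them)

Hence C_0 ≅ Z^10, C_1 ≅ Z^30, C_2 ≅ Z^20.

∂_1: C_1 → C_0 is given by ∂[p,q] = [q] − [p].
The 10×30 boundary matrix has rank 9 and Smith normal form diag(1,1,1,1,1,1,1,1,1).

Boundary ∂_2: C_2 → C_1 maps a triangle to the signed sum of its edges. For instance
  ∂[0,1,7] = [1,7] − [0,7] + [0,1],
  ∂[2,4,8] = [4,8] − [2,8] + [2,4].
The 30×20 boundary matrix has rank 20 and Smith normal form diag(1,1,1,1,1,1,1,1,1,1,1,1,1,1,1,1,1,1,1,2).

Reading off H_k = ker ∂_k / im ∂_{k+1}:

  H_0: rank C_0 − rank ∂_1 = 10 − 9 = 1, and the invariant factors of ∂_1 are all 1, so H_0 ≅ Z.
  H_1: rank ker ∂_1 − rank ∂_2 = (30 − 9) − 20 = 1, and ∂_2 has invariant factor 2 > 1, so H_1 ≅ Z ⊕ Z/2.
  H_2: rank ker ∂_2 − rank ∂_3 = (20 − 20) − 0 = 0, and there is no ∂_3, so H_2 ≅ 0.

As a check, the Euler characteristic is 10 − 30 + 20 = 0, which agrees with 1 − 1 + 0 = 0.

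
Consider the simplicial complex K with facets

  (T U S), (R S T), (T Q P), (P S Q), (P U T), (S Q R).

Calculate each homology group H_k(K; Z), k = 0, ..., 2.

Take the total order P < Q < R < S < T < U on the vertex set. Then K (dimension 2) consists of the simplices:

  0-simplices (6): P, Q, R, S, T, U
  1-simplices (12): PQ, PS, PT, PU, QR, QS, QT, RS, RT, ST, SU, TU
  2-simplices (6): PQS, PQT, PTU, QRS, RST, STU

giving chain groups C_0 ≅ Z^6, C_1 ≅ Z^12, C_2 ≅ Z^6.

Boundary ∂_1: C_1 → C_0 maps an edge to its endpoints' difference, ∂[p,q] = q − p. For instance
  ∂SU = U − S.
The resulting 6×12 matrix has rank 5, and its Smith normal form has invariant factors (1,1,1,1,1).

The boundary map ∂_2: C_2 → C_1 acts by ∂[p,q,r] = [q,r] − [p,r] + [p,q]. For instance
  ∂RST = ST − RT + RS,
  ∂PQT = QT − PT + PQ.
The resulting 12×6 matrix has rank 6, and its Smith normal form has invariant factors (1,1,1,1,1,1).

Computing H_k = (kernel of ∂_k) / (image of ∂_{k+1}):

  H_0: rank C_0 − rank ∂_1 = 6 − 5 = 1, and the invariant factors of ∂_1 are all 1, so H_0 ≅ Z.
  H_1: rank ker ∂_1 − rank ∂_2 = (12 − 5) − 6 = 1, and the invariant factors of ∂_2 are all 1, so H_1 ≅ Z.
  H_2: rank ker ∂_2 − rank ∂_3 = (6 − 6) − 0 = 0, and there is no ∂_3, so H_2 ≅ 0.

H_0 = Z,  H_1 = Z,  H_2 = 0.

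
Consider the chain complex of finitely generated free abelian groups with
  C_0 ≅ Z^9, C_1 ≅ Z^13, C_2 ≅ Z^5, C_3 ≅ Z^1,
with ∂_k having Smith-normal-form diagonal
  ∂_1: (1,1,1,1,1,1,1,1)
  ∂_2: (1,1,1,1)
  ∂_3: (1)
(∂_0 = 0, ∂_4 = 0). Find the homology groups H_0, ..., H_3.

H_0: b_0 = 9 − 0 − 8 = 1; torsion from ∂_1 factors > 1: none. So H_0 ≅ Z.
H_1: b_1 = 13 − 8 − 4 = 1; torsion from ∂_2 factors > 1: none. So H_1 ≅ Z.
H_2: b_2 = 5 − 4 − 1 = 0; torsion from ∂_3 factors > 1: none. So H_2 ≅ 0.
H_3: b_3 = 1 − 1 − 0 = 0; torsion from ∂_4 factors > 1: none. So H_3 ≅ 0.

H_0 ≅ Z,  H_1 ≅ Z,  H_2 = 0,  H_3 = 0.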